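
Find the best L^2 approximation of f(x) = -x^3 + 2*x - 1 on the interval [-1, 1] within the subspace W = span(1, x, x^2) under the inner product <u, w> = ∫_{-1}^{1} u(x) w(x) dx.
g(x) = 7*x/5 - 1

The best approximation g ∈ W is the orthogonal projection of f onto W. Writing g = a_0 + a_1 x + a_2 x^2, the coefficients solve the normal equations G · a = b where
  G_{ij} = <φ_i, φ_j> and b_i = <f, φ_i>, with φ_0 = 1, φ_1 = x, φ_2 = x^2.
G =
  [2, 0, 2/3]
  [0, 2/3, 0]
  [2/3, 0, 2/5],
b = (-2, 14/15, -2/3).
Solving gives a_0 = -1, a_1 = 7/5, a_2 = 0, so
  g(x) = 7*x/5 - 1.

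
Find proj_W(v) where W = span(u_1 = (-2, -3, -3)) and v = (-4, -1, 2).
proj_W(v) = (-5/11, -15/22, -15/22)

Set up U = [u_1 | ... | u_1] ∈ R^(3×1). The projector onto W = col(U) is P = U (U^T U)^(-1) U^T.
Compute U^T U =
  [22],
and U^T v = (5).
Solve U^T U · c = U^T v for the coefficients: c = (5/22). The projection is proj_W(v) = U c.
Check: (v - proj_W(v)) · u_1 = 0  (should be 0).
Result: proj_W(v) = (-5/11, -15/22, -15/22).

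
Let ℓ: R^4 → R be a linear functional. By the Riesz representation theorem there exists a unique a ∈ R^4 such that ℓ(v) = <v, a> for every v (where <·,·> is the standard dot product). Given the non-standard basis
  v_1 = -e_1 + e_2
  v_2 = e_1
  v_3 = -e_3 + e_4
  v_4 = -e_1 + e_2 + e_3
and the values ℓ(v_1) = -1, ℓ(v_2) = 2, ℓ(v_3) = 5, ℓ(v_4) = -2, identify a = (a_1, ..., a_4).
a = (2, 1, -1, 4)

Write a = (a_1, ..., a_4) in the standard basis. For each basis vector v_i, ℓ(v_i) = <v_i, a> is a linear equation in the a_j's. Collect the n equations into a matrix system V a = ℓ, where row i of V is v_i (expressed in the standard basis). Since V is invertible (lower-triangular with 1s on the diagonal, up to permutation), solve by back-substitution:
  V =
[[-1, 1, 0, 0],
 [1, 0, 0, 0],
 [0, 0, -1, 1],
 [-1, 1, 1, 0]]
  V a = (-1, 2, 5, -2)
Solving gives a = (2, 1, -1, 4).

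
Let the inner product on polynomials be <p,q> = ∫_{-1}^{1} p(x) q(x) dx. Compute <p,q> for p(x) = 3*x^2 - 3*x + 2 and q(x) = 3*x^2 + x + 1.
<p,q> = 58/5

Expand the product: p(x)·q(x) = 9*x^4 - 6*x^3 + 6*x^2 - x + 2.
∫_{-1}^{1} of each monomial x^k gives [2/(k+1) if k even, 0 if k odd]. Integrating term-by-term (or equivalently evaluating the antiderivative F(x) = 9*x^5/5 - 3*x^4/2 + 2*x^3 - x^2/2 + 2*x at the endpoints):
  F(1) − F(−1) = 19/5 − (-39/5) = 58/5.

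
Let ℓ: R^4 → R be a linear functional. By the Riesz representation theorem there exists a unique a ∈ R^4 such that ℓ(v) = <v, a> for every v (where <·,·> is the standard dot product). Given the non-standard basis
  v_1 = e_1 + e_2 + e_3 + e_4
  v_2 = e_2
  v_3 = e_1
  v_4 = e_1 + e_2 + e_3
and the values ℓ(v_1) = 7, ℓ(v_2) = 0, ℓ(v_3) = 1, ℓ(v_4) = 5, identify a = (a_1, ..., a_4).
a = (1, 0, 4, 2)

Write a = (a_1, ..., a_4) in the standard basis. For each basis vector v_i, ℓ(v_i) = <v_i, a> is a linear equation in the a_j's. Collect the n equations into a matrix system V a = ℓ, where row i of V is v_i (expressed in the standard basis). Since V is invertible (lower-triangular with 1s on the diagonal, up to permutation), solve by back-substitution:
  V =
[[1, 1, 1, 1],
 [0, 1, 0, 0],
 [1, 0, 0, 0],
 [1, 1, 1, 0]]
  V a = (7, 0, 1, 5)
Solving gives a = (1, 0, 4, 2).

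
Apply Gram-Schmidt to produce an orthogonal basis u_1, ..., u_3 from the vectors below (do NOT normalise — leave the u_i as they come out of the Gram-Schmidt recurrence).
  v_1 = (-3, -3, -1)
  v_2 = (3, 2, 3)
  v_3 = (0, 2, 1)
Orthogonal basis:
  u_1 = (-3, -3, -1)
  u_2 = (3/19, -16/19, 39/19)
  u_3 = (-105/94, 45/47, 45/94)

Apply the Gram-Schmidt recurrence
  u_1 = v_1
  u_i = v_i − Σ_{j<i} ((v_i · u_j) / (u_j · u_j)) · u_j.

Step by step this gives:
  u_1 = (-3, -3, -1)
  u_2 = (3/19, -16/19, 39/19)
  u_3 = (-105/94, 45/47, 45/94)

Orthogonality check:
  u_2 · u_1 = 0 (should be 0)
  u_3 · u_1 = 0 (should be 0)
  u_3 · u_2 = 0 (should be 0)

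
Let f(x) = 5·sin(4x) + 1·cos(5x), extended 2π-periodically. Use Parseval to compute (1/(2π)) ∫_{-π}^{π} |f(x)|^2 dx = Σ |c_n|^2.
Σ |c_n|^2 = 13

Expand |f|^2 and use orthogonality of {sin(nx), cos(mx)} on [-π, π]:
  ∫_{-π}^{π} sin(nx)^2 dx = π, ∫ cos(mx)^2 dx = π, and cross terms integrate to 0.
So ∫_{-π}^{π} f(x)^2 dx = 5^2 · π + 1^2 · π = (25 + 1)π.
Divide by 2π: (25 + 1)/2 = 13.
By Parseval, this equals Σ |c_n|^2.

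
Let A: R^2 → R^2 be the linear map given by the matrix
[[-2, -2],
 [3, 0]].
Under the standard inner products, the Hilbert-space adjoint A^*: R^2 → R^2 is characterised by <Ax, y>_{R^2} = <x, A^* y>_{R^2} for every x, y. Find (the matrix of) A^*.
A^* = A^T =
[[-2, 3],
 [-2, 0]]

For real matrices with standard dot products, the defining identity <Ax, y> = <x, A^* y> gives (Ax)^T y = x^T (A^*) y, i.e. x^T A^T y = x^T (A^*) y. Since this holds for all x, y, we must have A^* = A^T. Therefore
A^* =
[[-2, 3],
 [-2, 0]].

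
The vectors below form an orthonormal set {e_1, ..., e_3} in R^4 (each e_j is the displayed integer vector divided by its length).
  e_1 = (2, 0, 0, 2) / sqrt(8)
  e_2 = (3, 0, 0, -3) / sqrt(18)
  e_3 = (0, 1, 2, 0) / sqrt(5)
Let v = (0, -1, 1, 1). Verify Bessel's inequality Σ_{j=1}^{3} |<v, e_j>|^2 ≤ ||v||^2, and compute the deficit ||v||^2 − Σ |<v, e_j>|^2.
Σ |<v, e_j>|^2 = 6/5; ||v||^2 = 3; deficit = 9/5

Write each e_j = u_j / sqrt(<u_j, u_j>) where u_j is the displayed integer vector. Then <v, e_j> = <v, u_j> / sqrt(<u_j, u_j>), so |<v, e_j>|^2 = <v, u_j>^2 / <u_j, u_j>.
Coefficients: <v, e_1> = 2/sqrt(8), <v, e_2> = -3/sqrt(18), <v, e_3> = 1/sqrt(5).
Square and sum: Σ |<v, e_j>|^2 = 6/5.
Compute ||v||^2 = v·v = 3.
Deficit = 3 − 6/5 = 9/5 ≥ 0, confirming Bessel's inequality. (The deficit equals ||v − Σ <v,e_j> e_j||^2, the squared distance from v to span{e_j}.)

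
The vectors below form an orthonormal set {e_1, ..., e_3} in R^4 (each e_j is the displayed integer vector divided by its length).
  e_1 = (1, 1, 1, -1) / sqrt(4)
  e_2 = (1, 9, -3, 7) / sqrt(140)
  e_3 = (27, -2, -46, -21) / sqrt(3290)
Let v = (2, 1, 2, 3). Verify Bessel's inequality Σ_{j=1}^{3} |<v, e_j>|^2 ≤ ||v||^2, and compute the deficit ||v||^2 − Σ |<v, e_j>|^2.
Σ |<v, e_j>|^2 = 851/94; ||v||^2 = 18; deficit = 841/94

Write each e_j = u_j / sqrt(<u_j, u_j>) where u_j is the displayed integer vector. Then <v, e_j> = <v, u_j> / sqrt(<u_j, u_j>), so |<v, e_j>|^2 = <v, u_j>^2 / <u_j, u_j>.
Coefficients: <v, e_1> = 2/sqrt(4), <v, e_2> = 26/sqrt(140), <v, e_3> = -103/sqrt(3290).
Square and sum: Σ |<v, e_j>|^2 = 851/94.
Compute ||v||^2 = v·v = 18.
Deficit = 18 − 851/94 = 841/94 ≥ 0, confirming Bessel's inequality. (The deficit equals ||v − Σ <v,e_j> e_j||^2, the squared distance from v to span{e_j}.)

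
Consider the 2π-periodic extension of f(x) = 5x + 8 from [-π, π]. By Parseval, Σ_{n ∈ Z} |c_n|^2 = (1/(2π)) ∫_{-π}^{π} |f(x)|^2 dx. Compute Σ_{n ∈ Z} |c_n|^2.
Σ |c_n|^2 = 25π^2/3 + 64

Expand and integrate term by term over [-π, π]:
  ∫ (5x)^2 dx = 25·(2π^3/3); ∫ 2·5·(8)·x dx = 0 (odd integrand); ∫ 8^2 dx = 64·2π.
So (1/(2π)) ∫_{-π}^{π} (5x + 8)^2 dx = 25π^2/3 + 64 = 25π^2/3 + 64.
Parseval ⇒ Σ |c_n|^2 = 25π^2/3 + 64.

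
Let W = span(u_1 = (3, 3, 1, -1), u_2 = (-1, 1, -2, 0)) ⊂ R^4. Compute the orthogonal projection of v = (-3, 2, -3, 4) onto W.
proj_W(v) = (-157/58, 43/58, -219/58, 19/58)

Set up U = [u_1 | ... | u_2] ∈ R^(4×2). The projector onto W = col(U) is P = U (U^T U)^(-1) U^T.
Compute U^T U =
  [20, -2]
  [-2, 6],
and U^T v = (-10, 11).
Solve U^T U · c = U^T v for the coefficients: c = (-19/58, 50/29). The projection is proj_W(v) = U c.
Check: (v - proj_W(v)) · u_1 = 0  (should be 0).
Check: (v - proj_W(v)) · u_2 = 0  (should be 0).
Result: proj_W(v) = (-157/58, 43/58, -219/58, 19/58).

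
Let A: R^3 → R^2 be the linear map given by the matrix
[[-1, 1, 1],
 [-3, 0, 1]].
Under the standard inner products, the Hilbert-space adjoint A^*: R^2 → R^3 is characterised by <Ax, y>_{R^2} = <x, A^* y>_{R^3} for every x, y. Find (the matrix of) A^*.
A^* = A^T =
[[-1, -3],
 [1, 0],
 [1, 1]]

For real matrices with standard dot products, the defining identity <Ax, y> = <x, A^* y> gives (Ax)^T y = x^T (A^*) y, i.e. x^T A^T y = x^T (A^*) y. Since this holds for all x, y, we must have A^* = A^T. Therefore
A^* =
[[-1, -3],
 [1, 0],
 [1, 1]].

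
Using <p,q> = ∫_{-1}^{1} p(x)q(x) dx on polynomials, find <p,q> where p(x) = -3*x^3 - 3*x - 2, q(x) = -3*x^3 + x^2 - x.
<p,q> = 844/105

Expand the product: p(x)·q(x) = 9*x^6 - 3*x^5 + 12*x^4 + 3*x^3 + x^2 + 2*x.
∫_{-1}^{1} of each monomial x^k gives [2/(k+1) if k even, 0 if k odd]. Integrating term-by-term (or equivalently evaluating the antiderivative F(x) = 9*x^7/7 - x^6/2 + 12*x^5/5 + 3*x^4/4 + x^3/3 + x^2 at the endpoints):
  F(1) − F(−1) = 2213/420 − (-1163/420) = 844/105.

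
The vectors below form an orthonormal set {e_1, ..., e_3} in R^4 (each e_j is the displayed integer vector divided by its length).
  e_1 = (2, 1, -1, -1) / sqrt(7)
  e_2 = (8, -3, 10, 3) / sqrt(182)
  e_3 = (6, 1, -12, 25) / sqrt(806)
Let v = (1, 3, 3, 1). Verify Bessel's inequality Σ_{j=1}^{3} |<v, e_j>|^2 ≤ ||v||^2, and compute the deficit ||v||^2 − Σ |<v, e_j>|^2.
Σ |<v, e_j>|^2 = 179/31; ||v||^2 = 20; deficit = 441/31

Write each e_j = u_j / sqrt(<u_j, u_j>) where u_j is the displayed integer vector. Then <v, e_j> = <v, u_j> / sqrt(<u_j, u_j>), so |<v, e_j>|^2 = <v, u_j>^2 / <u_j, u_j>.
Coefficients: <v, e_1> = 1/sqrt(7), <v, e_2> = 32/sqrt(182), <v, e_3> = -2/sqrt(806).
Square and sum: Σ |<v, e_j>|^2 = 179/31.
Compute ||v||^2 = v·v = 20.
Deficit = 20 − 179/31 = 441/31 ≥ 0, confirming Bessel's inequality. (The deficit equals ||v − Σ <v,e_j> e_j||^2, the squared distance from v to span{e_j}.)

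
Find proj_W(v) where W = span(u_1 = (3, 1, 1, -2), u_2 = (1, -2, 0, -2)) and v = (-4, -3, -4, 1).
proj_W(v) = (-21/5, -399/110, -189/110, 84/55)

Set up U = [u_1 | ... | u_2] ∈ R^(4×2). The projector onto W = col(U) is P = U (U^T U)^(-1) U^T.
Compute U^T U =
  [15, 5]
  [5, 9],
and U^T v = (-21, 0).
Solve U^T U · c = U^T v for the coefficients: c = (-189/110, 21/22). The projection is proj_W(v) = U c.
Check: (v - proj_W(v)) · u_1 = 0  (should be 0).
Check: (v - proj_W(v)) · u_2 = 0  (should be 0).
Result: proj_W(v) = (-21/5, -399/110, -189/110, 84/55).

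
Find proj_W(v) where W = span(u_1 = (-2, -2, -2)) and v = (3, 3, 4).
proj_W(v) = (10/3, 10/3, 10/3)

Set up U = [u_1 | ... | u_1] ∈ R^(3×1). The projector onto W = col(U) is P = U (U^T U)^(-1) U^T.
Compute U^T U =
  [12],
and U^T v = (-20).
Solve U^T U · c = U^T v for the coefficients: c = (-5/3). The projection is proj_W(v) = U c.
Check: (v - proj_W(v)) · u_1 = 0  (should be 0).
Result: proj_W(v) = (10/3, 10/3, 10/3).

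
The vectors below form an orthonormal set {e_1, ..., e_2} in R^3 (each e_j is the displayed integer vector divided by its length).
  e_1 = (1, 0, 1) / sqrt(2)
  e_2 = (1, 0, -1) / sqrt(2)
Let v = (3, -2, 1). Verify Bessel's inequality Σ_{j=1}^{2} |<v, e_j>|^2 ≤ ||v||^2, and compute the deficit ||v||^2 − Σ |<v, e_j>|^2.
Σ |<v, e_j>|^2 = 10; ||v||^2 = 14; deficit = 4

Write each e_j = u_j / sqrt(<u_j, u_j>) where u_j is the displayed integer vector. Then <v, e_j> = <v, u_j> / sqrt(<u_j, u_j>), so |<v, e_j>|^2 = <v, u_j>^2 / <u_j, u_j>.
Coefficients: <v, e_1> = 4/sqrt(2), <v, e_2> = 2/sqrt(2).
Square and sum: Σ |<v, e_j>|^2 = 10.
Compute ||v||^2 = v·v = 14.
Deficit = 14 − 10 = 4 ≥ 0, confirming Bessel's inequality. (The deficit equals ||v − Σ <v,e_j> e_j||^2, the squared distance from v to span{e_j}.)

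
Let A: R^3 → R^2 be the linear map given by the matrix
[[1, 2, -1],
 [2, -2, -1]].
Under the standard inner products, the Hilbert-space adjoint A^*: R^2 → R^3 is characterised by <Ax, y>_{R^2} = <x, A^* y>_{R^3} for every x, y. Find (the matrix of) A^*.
A^* = A^T =
[[1, 2],
 [2, -2],
 [-1, -1]]

For real matrices with standard dot products, the defining identity <Ax, y> = <x, A^* y> gives (Ax)^T y = x^T (A^*) y, i.e. x^T A^T y = x^T (A^*) y. Since this holds for all x, y, we must have A^* = A^T. Therefore
A^* =
[[1, 2],
 [2, -2],
 [-1, -1]].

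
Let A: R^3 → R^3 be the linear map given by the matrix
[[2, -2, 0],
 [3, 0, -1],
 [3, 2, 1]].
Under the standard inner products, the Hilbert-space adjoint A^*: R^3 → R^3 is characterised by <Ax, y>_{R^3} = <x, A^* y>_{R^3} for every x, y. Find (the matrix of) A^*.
A^* = A^T =
[[2, 3, 3],
 [-2, 0, 2],
 [0, -1, 1]]

For real matrices with standard dot products, the defining identity <Ax, y> = <x, A^* y> gives (Ax)^T y = x^T (A^*) y, i.e. x^T A^T y = x^T (A^*) y. Since this holds for all x, y, we must have A^* = A^T. Therefore
A^* =
[[2, 3, 3],
 [-2, 0, 2],
 [0, -1, 1]].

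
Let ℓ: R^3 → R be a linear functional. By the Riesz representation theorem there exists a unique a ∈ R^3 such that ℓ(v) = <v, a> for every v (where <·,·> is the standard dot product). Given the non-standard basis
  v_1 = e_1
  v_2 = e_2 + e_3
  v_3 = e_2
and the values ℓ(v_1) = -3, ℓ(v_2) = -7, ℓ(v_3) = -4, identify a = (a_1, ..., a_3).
a = (-3, -4, -3)

Write a = (a_1, ..., a_3) in the standard basis. For each basis vector v_i, ℓ(v_i) = <v_i, a> is a linear equation in the a_j's. Collect the n equations into a matrix system V a = ℓ, where row i of V is v_i (expressed in the standard basis). Since V is invertible (lower-triangular with 1s on the diagonal, up to permutation), solve by back-substitution:
  V =
[[1, 0, 0],
 [0, 1, 1],
 [0, 1, 0]]
  V a = (-3, -7, -4)
Solving gives a = (-3, -4, -3).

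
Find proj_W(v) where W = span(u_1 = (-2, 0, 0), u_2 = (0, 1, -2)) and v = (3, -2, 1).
proj_W(v) = (3, -4/5, 8/5)

Set up U = [u_1 | ... | u_2] ∈ R^(3×2). The projector onto W = col(U) is P = U (U^T U)^(-1) U^T.
Compute U^T U =
  [4, 0]
  [0, 5],
and U^T v = (-6, -4).
Solve U^T U · c = U^T v for the coefficients: c = (-3/2, -4/5). The projection is proj_W(v) = U c.
Check: (v - proj_W(v)) · u_1 = 0  (should be 0).
Check: (v - proj_W(v)) · u_2 = 0  (should be 0).
Result: proj_W(v) = (3, -4/5, 8/5).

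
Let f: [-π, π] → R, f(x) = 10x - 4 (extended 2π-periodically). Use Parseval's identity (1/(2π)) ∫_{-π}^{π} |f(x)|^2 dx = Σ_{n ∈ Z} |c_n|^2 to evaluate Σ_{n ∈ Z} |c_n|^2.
Σ |c_n|^2 = 100π^2/3 + 16

Expand and integrate term by term over [-π, π]:
  ∫ (10x)^2 dx = 100·(2π^3/3); ∫ 2·10·(-4)·x dx = 0 (odd integrand); ∫ (-4)^2 dx = 16·2π.
So (1/(2π)) ∫_{-π}^{π} (10x - 4)^2 dx = 100π^2/3 + 16 = 100π^2/3 + 16.
Parseval ⇒ Σ |c_n|^2 = 100π^2/3 + 16.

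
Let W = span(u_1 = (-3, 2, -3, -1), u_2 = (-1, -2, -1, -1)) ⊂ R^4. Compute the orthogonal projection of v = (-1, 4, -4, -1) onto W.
proj_W(v) = (-101/38, 73/19, -101/38, -7/19)

Set up U = [u_1 | ... | u_2] ∈ R^(4×2). The projector onto W = col(U) is P = U (U^T U)^(-1) U^T.
Compute U^T U =
  [23, 3]
  [3, 7],
and U^T v = (24, -2).
Solve U^T U · c = U^T v for the coefficients: c = (87/76, -59/76). The projection is proj_W(v) = U c.
Check: (v - proj_W(v)) · u_1 = 0  (should be 0).
Check: (v - proj_W(v)) · u_2 = 0  (should be 0).
Result: proj_W(v) = (-101/38, 73/19, -101/38, -7/19).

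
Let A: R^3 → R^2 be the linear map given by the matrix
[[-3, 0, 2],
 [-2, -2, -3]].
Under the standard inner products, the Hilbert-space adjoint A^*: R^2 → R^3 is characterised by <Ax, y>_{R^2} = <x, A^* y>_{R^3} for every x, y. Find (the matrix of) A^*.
A^* = A^T =
[[-3, -2],
 [0, -2],
 [2, -3]]

For real matrices with standard dot products, the defining identity <Ax, y> = <x, A^* y> gives (Ax)^T y = x^T (A^*) y, i.e. x^T A^T y = x^T (A^*) y. Since this holds for all x, y, we must have A^* = A^T. Therefore
A^* =
[[-3, -2],
 [0, -2],
 [2, -3]].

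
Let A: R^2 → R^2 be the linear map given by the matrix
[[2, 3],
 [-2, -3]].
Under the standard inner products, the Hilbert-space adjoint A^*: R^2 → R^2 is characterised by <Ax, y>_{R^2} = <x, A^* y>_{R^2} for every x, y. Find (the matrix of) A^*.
A^* = A^T =
[[2, -2],
 [3, -3]]

For real matrices with standard dot products, the defining identity <Ax, y> = <x, A^* y> gives (Ax)^T y = x^T (A^*) y, i.e. x^T A^T y = x^T (A^*) y. Since this holds for all x, y, we must have A^* = A^T. Therefore
A^* =
[[2, -2],
 [3, -3]].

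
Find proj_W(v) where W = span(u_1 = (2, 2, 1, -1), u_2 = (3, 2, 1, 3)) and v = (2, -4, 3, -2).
proj_W(v) = (-24/83, 5/83, 5/166, -237/166)

Set up U = [u_1 | ... | u_2] ∈ R^(4×2). The projector onto W = col(U) is P = U (U^T U)^(-1) U^T.
Compute U^T U =
  [10, 8]
  [8, 23],
and U^T v = (1, -5).
Solve U^T U · c = U^T v for the coefficients: c = (63/166, -29/83). The projection is proj_W(v) = U c.
Check: (v - proj_W(v)) · u_1 = 0  (should be 0).
Check: (v - proj_W(v)) · u_2 = 0  (should be 0).
Result: proj_W(v) = (-24/83, 5/83, 5/166, -237/166).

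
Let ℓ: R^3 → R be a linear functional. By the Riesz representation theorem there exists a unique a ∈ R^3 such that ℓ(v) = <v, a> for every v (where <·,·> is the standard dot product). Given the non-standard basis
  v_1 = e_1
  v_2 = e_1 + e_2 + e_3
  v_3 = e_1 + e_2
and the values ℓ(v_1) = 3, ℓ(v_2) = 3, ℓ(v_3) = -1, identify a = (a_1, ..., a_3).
a = (3, -4, 4)

Write a = (a_1, ..., a_3) in the standard basis. For each basis vector v_i, ℓ(v_i) = <v_i, a> is a linear equation in the a_j's. Collect the n equations into a matrix system V a = ℓ, where row i of V is v_i (expressed in the standard basis). Since V is invertible (lower-triangular with 1s on the diagonal, up to permutation), solve by back-substitution:
  V =
[[1, 0, 0],
 [1, 1, 1],
 [1, 1, 0]]
  V a = (3, 3, -1)
Solving gives a = (3, -4, 4).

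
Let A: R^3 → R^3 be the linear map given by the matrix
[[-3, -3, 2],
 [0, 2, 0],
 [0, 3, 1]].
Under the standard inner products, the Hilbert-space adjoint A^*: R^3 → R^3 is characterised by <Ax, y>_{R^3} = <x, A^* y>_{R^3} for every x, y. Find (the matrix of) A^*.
A^* = A^T =
[[-3, 0, 0],
 [-3, 2, 3],
 [2, 0, 1]]

For real matrices with standard dot products, the defining identity <Ax, y> = <x, A^* y> gives (Ax)^T y = x^T (A^*) y, i.e. x^T A^T y = x^T (A^*) y. Since this holds for all x, y, we must have A^* = A^T. Therefore
A^* =
[[-3, 0, 0],
 [-3, 2, 3],
 [2, 0, 1]].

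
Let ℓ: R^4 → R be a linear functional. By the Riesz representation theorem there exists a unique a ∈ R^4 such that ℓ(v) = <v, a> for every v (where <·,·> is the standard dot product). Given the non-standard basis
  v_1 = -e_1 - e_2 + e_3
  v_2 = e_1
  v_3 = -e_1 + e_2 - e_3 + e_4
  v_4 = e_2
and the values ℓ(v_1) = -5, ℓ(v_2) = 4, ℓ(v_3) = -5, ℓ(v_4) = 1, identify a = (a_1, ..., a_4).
a = (4, 1, 0, -2)

Write a = (a_1, ..., a_4) in the standard basis. For each basis vector v_i, ℓ(v_i) = <v_i, a> is a linear equation in the a_j's. Collect the n equations into a matrix system V a = ℓ, where row i of V is v_i (expressed in the standard basis). Since V is invertible (lower-triangular with 1s on the diagonal, up to permutation), solve by back-substitution:
  V =
[[-1, -1, 1, 0],
 [1, 0, 0, 0],
 [-1, 1, -1, 1],
 [0, 1, 0, 0]]
  V a = (-5, 4, -5, 1)
Solving gives a = (4, 1, 0, -2).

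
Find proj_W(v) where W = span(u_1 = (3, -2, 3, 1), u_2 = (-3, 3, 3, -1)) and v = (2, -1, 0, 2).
proj_W(v) = (1158/595, -191/119, 12/119, 386/595)

Set up U = [u_1 | ... | u_2] ∈ R^(4×2). The projector onto W = col(U) is P = U (U^T U)^(-1) U^T.
Compute U^T U =
  [23, -7]
  [-7, 28],
and U^T v = (10, -11).
Solve U^T U · c = U^T v for the coefficients: c = (29/85, -183/595). The projection is proj_W(v) = U c.
Check: (v - proj_W(v)) · u_1 = 0  (should be 0).
Check: (v - proj_W(v)) · u_2 = 0  (should be 0).
Result: proj_W(v) = (1158/595, -191/119, 12/119, 386/595).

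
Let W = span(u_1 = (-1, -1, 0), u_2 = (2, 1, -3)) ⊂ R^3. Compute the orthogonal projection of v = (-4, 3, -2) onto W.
proj_W(v) = (-7/19, -12/19, -15/19)

Set up U = [u_1 | ... | u_2] ∈ R^(3×2). The projector onto W = col(U) is P = U (U^T U)^(-1) U^T.
Compute U^T U =
  [2, -3]
  [-3, 14],
and U^T v = (1, 1).
Solve U^T U · c = U^T v for the coefficients: c = (17/19, 5/19). The projection is proj_W(v) = U c.
Check: (v - proj_W(v)) · u_1 = 0  (should be 0).
Check: (v - proj_W(v)) · u_2 = 0  (should be 0).
Result: proj_W(v) = (-7/19, -12/19, -15/19).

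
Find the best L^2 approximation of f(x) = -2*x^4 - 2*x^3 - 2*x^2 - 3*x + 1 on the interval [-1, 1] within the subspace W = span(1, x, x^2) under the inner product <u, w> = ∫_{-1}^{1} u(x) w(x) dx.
g(x) = -26*x^2/7 - 21*x/5 + 41/35

The best approximation g ∈ W is the orthogonal projection of f onto W. Writing g = a_0 + a_1 x + a_2 x^2, the coefficients solve the normal equations G · a = b where
  G_{ij} = <φ_i, φ_j> and b_i = <f, φ_i>, with φ_0 = 1, φ_1 = x, φ_2 = x^2.
G =
  [2, 0, 2/3]
  [0, 2/3, 0]
  [2/3, 0, 2/5],
b = (-2/15, -14/5, -74/105).
Solving gives a_0 = 41/35, a_1 = -21/5, a_2 = -26/7, so
  g(x) = -26*x^2/7 - 21*x/5 + 41/35.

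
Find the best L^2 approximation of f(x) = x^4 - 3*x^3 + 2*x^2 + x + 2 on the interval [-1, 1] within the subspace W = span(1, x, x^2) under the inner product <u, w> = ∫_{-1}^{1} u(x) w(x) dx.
g(x) = 20*x^2/7 - 4*x/5 + 67/35

The best approximation g ∈ W is the orthogonal projection of f onto W. Writing g = a_0 + a_1 x + a_2 x^2, the coefficients solve the normal equations G · a = b where
  G_{ij} = <φ_i, φ_j> and b_i = <f, φ_i>, with φ_0 = 1, φ_1 = x, φ_2 = x^2.
G =
  [2, 0, 2/3]
  [0, 2/3, 0]
  [2/3, 0, 2/5],
b = (86/15, -8/15, 254/105).
Solving gives a_0 = 67/35, a_1 = -4/5, a_2 = 20/7, so
  g(x) = 20*x^2/7 - 4*x/5 + 67/35.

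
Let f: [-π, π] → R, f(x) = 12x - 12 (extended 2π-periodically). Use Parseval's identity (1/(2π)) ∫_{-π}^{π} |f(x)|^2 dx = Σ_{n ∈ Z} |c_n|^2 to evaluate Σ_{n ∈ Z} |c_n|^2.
Σ |c_n|^2 = 48π^2 + 144

Expand and integrate term by term over [-π, π]:
  ∫ (12x)^2 dx = 144·(2π^3/3); ∫ 2·12·(-12)·x dx = 0 (odd integrand); ∫ (-12)^2 dx = 144·2π.
So (1/(2π)) ∫_{-π}^{π} (12x - 12)^2 dx = 144π^2/3 + 144 = 48π^2 + 144.
Parseval ⇒ Σ |c_n|^2 = 48π^2 + 144.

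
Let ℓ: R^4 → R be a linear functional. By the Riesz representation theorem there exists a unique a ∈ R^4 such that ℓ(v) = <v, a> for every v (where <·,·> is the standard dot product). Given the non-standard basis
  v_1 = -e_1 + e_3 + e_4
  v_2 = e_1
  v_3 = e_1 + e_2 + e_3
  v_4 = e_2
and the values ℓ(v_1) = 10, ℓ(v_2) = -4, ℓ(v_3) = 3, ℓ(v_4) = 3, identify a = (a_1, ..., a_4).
a = (-4, 3, 4, 2)

Write a = (a_1, ..., a_4) in the standard basis. For each basis vector v_i, ℓ(v_i) = <v_i, a> is a linear equation in the a_j's. Collect the n equations into a matrix system V a = ℓ, where row i of V is v_i (expressed in the standard basis). Since V is invertible (lower-triangular with 1s on the diagonal, up to permutation), solve by back-substitution:
  V =
[[-1, 0, 1, 1],
 [1, 0, 0, 0],
 [1, 1, 1, 0],
 [0, 1, 0, 0]]
  V a = (10, -4, 3, 3)
Solving gives a = (-4, 3, 4, 2).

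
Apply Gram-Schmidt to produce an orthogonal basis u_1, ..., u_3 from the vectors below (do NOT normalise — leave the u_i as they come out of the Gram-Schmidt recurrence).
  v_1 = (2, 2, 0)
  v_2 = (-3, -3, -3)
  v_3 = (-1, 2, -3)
Orthogonal basis:
  u_1 = (2, 2, 0)
  u_2 = (0, 0, -3)
  u_3 = (-3/2, 3/2, 0)

Apply the Gram-Schmidt recurrence
  u_1 = v_1
  u_i = v_i − Σ_{j<i} ((v_i · u_j) / (u_j · u_j)) · u_j.

Step by step this gives:
  u_1 = (2, 2, 0)
  u_2 = (0, 0, -3)
  u_3 = (-3/2, 3/2, 0)

Orthogonality check:
  u_2 · u_1 = 0 (should be 0)
  u_3 · u_1 = 0 (should be 0)
  u_3 · u_2 = 0 (should be 0)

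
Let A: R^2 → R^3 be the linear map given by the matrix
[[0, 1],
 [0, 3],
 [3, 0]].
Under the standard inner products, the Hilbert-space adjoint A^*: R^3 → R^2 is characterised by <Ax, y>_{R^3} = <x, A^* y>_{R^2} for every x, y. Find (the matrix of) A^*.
A^* = A^T =
[[0, 0, 3],
 [1, 3, 0]]

For real matrices with standard dot products, the defining identity <Ax, y> = <x, A^* y> gives (Ax)^T y = x^T (A^*) y, i.e. x^T A^T y = x^T (A^*) y. Since this holds for all x, y, we must have A^* = A^T. Therefore
A^* =
[[0, 0, 3],
 [1, 3, 0]].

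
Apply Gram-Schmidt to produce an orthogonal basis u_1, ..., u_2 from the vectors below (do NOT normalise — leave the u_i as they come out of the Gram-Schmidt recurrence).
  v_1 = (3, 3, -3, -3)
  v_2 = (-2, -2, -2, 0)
Orthogonal basis:
  u_1 = (3, 3, -3, -3)
  u_2 = (-3/2, -3/2, -5/2, -1/2)

Apply the Gram-Schmidt recurrence
  u_1 = v_1
  u_i = v_i − Σ_{j<i} ((v_i · u_j) / (u_j · u_j)) · u_j.

Step by step this gives:
  u_1 = (3, 3, -3, -3)
  u_2 = (-3/2, -3/2, -5/2, -1/2)

Orthogonality check:
  u_2 · u_1 = 0 (should be 0)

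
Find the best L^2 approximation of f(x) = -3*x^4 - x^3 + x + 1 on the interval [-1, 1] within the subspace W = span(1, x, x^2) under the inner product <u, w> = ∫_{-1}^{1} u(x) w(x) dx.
g(x) = -18*x^2/7 + 2*x/5 + 44/35

The best approximation g ∈ W is the orthogonal projection of f onto W. Writing g = a_0 + a_1 x + a_2 x^2, the coefficients solve the normal equations G · a = b where
  G_{ij} = <φ_i, φ_j> and b_i = <f, φ_i>, with φ_0 = 1, φ_1 = x, φ_2 = x^2.
G =
  [2, 0, 2/3]
  [0, 2/3, 0]
  [2/3, 0, 2/5],
b = (4/5, 4/15, -4/21).
Solving gives a_0 = 44/35, a_1 = 2/5, a_2 = -18/7, so
  g(x) = -18*x^2/7 + 2*x/5 + 44/35.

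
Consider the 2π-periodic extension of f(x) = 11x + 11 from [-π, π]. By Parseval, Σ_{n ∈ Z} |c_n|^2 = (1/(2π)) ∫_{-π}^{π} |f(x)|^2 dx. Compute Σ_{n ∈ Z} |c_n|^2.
Σ |c_n|^2 = 121π^2/3 + 121

Expand and integrate term by term over [-π, π]:
  ∫ (11x)^2 dx = 121·(2π^3/3); ∫ 2·11·(11)·x dx = 0 (odd integrand); ∫ 11^2 dx = 121·2π.
So (1/(2π)) ∫_{-π}^{π} (11x + 11)^2 dx = 121π^2/3 + 121 = 121π^2/3 + 121.
Parseval ⇒ Σ |c_n|^2 = 121π^2/3 + 121.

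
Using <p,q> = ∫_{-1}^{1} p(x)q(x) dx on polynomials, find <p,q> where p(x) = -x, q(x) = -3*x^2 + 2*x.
<p,q> = -4/3

Expand the product: p(x)·q(x) = 3*x^3 - 2*x^2.
∫_{-1}^{1} of each monomial x^k gives [2/(k+1) if k even, 0 if k odd]. Integrating term-by-term (or equivalently evaluating the antiderivative F(x) = 3*x^4/4 - 2*x^3/3 at the endpoints):
  F(1) − F(−1) = 1/12 − (17/12) = -4/3.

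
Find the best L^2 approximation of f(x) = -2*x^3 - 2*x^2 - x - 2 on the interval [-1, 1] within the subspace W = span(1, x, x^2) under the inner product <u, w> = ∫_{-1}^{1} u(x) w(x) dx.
g(x) = -2*x^2 - 11*x/5 - 2

The best approximation g ∈ W is the orthogonal projection of f onto W. Writing g = a_0 + a_1 x + a_2 x^2, the coefficients solve the normal equations G · a = b where
  G_{ij} = <φ_i, φ_j> and b_i = <f, φ_i>, with φ_0 = 1, φ_1 = x, φ_2 = x^2.
G =
  [2, 0, 2/3]
  [0, 2/3, 0]
  [2/3, 0, 2/5],
b = (-16/3, -22/15, -32/15).
Solving gives a_0 = -2, a_1 = -11/5, a_2 = -2, so
  g(x) = -2*x^2 - 11*x/5 - 2.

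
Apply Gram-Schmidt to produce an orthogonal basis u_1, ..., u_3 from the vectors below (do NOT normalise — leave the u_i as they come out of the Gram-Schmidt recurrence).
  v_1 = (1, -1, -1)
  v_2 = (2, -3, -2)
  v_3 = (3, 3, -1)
Orthogonal basis:
  u_1 = (1, -1, -1)
  u_2 = (-1/3, -2/3, 1/3)
  u_3 = (1, 0, 1)

Apply the Gram-Schmidt recurrence
  u_1 = v_1
  u_i = v_i − Σ_{j<i} ((v_i · u_j) / (u_j · u_j)) · u_j.

Step by step this gives:
  u_1 = (1, -1, -1)
  u_2 = (-1/3, -2/3, 1/3)
  u_3 = (1, 0, 1)

Orthogonality check:
  u_2 · u_1 = 0 (should be 0)
  u_3 · u_1 = 0 (should be 0)
  u_3 · u_2 = 0 (should be 0)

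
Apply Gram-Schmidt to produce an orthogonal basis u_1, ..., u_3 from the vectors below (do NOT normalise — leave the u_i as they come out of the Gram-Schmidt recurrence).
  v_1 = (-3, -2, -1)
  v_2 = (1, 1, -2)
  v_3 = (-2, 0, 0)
Orthogonal basis:
  u_1 = (-3, -2, -1)
  u_2 = (5/14, 4/7, -31/14)
  u_3 = (-2/3, 14/15, 2/15)

Apply the Gram-Schmidt recurrence
  u_1 = v_1
  u_i = v_i − Σ_{j<i} ((v_i · u_j) / (u_j · u_j)) · u_j.

Step by step this gives:
  u_1 = (-3, -2, -1)
  u_2 = (5/14, 4/7, -31/14)
  u_3 = (-2/3, 14/15, 2/15)

Orthogonality check:
  u_2 · u_1 = 0 (should be 0)
  u_3 · u_1 = 0 (should be 0)
  u_3 · u_2 = 0 (should be 0)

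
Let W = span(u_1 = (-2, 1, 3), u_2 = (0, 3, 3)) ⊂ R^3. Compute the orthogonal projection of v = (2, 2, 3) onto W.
proj_W(v) = (1, 3, 2)

Set up U = [u_1 | ... | u_2] ∈ R^(3×2). The projector onto W = col(U) is P = U (U^T U)^(-1) U^T.
Compute U^T U =
  [14, 12]
  [12, 18],
and U^T v = (7, 15).
Solve U^T U · c = U^T v for the coefficients: c = (-1/2, 7/6). The projection is proj_W(v) = U c.
Check: (v - proj_W(v)) · u_1 = 0  (should be 0).
Check: (v - proj_W(v)) · u_2 = 0  (should be 0).
Result: proj_W(v) = (1, 3, 2).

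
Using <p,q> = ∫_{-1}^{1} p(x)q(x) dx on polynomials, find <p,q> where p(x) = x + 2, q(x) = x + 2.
<p,q> = 26/3

Expand the product: p(x)·q(x) = x^2 + 4*x + 4.
∫_{-1}^{1} of each monomial x^k gives [2/(k+1) if k even, 0 if k odd]. Integrating term-by-term (or equivalently evaluating the antiderivative F(x) = x^3/3 + 2*x^2 + 4*x at the endpoints):
  F(1) − F(−1) = 19/3 − (-7/3) = 26/3.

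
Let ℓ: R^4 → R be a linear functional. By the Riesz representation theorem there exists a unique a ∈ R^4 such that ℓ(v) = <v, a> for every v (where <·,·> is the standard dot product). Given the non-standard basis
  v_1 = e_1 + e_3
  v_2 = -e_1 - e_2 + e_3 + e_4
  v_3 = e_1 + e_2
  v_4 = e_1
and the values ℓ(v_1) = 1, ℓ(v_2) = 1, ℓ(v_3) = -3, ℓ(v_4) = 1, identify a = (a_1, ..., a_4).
a = (1, -4, 0, -2)

Write a = (a_1, ..., a_4) in the standard basis. For each basis vector v_i, ℓ(v_i) = <v_i, a> is a linear equation in the a_j's. Collect the n equations into a matrix system V a = ℓ, where row i of V is v_i (expressed in the standard basis). Since V is invertible (lower-triangular with 1s on the diagonal, up to permutation), solve by back-substitution:
  V =
[[1, 0, 1, 0],
 [-1, -1, 1, 1],
 [1, 1, 0, 0],
 [1, 0, 0, 0]]
  V a = (1, 1, -3, 1)
Solving gives a = (1, -4, 0, -2).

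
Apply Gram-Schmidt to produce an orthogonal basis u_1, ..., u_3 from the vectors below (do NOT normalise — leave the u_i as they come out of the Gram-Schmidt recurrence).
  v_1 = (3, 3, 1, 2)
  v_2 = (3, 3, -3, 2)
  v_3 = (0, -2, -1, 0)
Orthogonal basis:
  u_1 = (3, 3, 1, 2)
  u_2 = (12/23, 12/23, -88/23, 8/23)
  u_3 = (9/11, -13/11, 0, 6/11)

Apply the Gram-Schmidt recurrence
  u_1 = v_1
  u_i = v_i − Σ_{j<i} ((v_i · u_j) / (u_j · u_j)) · u_j.

Step by step this gives:
  u_1 = (3, 3, 1, 2)
  u_2 = (12/23, 12/23, -88/23, 8/23)
  u_3 = (9/11, -13/11, 0, 6/11)

Orthogonality check:
  u_2 · u_1 = 0 (should be 0)
  u_3 · u_1 = 0 (should be 0)
  u_3 · u_2 = 0 (should be 0)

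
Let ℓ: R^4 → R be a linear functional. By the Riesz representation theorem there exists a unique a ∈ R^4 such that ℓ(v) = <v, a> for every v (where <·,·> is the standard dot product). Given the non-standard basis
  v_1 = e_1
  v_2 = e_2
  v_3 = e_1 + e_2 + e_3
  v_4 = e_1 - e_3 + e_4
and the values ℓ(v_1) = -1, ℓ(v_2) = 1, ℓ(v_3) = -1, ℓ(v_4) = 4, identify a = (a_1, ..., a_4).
a = (-1, 1, -1, 4)

Write a = (a_1, ..., a_4) in the standard basis. For each basis vector v_i, ℓ(v_i) = <v_i, a> is a linear equation in the a_j's. Collect the n equations into a matrix system V a = ℓ, where row i of V is v_i (expressed in the standard basis). Since V is invertible (lower-triangular with 1s on the diagonal, up to permutation), solve by back-substitution:
  V =
[[1, 0, 0, 0],
 [0, 1, 0, 0],
 [1, 1, 1, 0],
 [1, 0, -1, 1]]
  V a = (-1, 1, -1, 4)
Solving gives a = (-1, 1, -1, 4).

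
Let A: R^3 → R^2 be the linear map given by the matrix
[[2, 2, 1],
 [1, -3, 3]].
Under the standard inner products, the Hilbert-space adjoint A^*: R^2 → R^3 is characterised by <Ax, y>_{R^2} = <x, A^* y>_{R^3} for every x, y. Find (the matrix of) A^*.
A^* = A^T =
[[2, 1],
 [2, -3],
 [1, 3]]

For real matrices with standard dot products, the defining identity <Ax, y> = <x, A^* y> gives (Ax)^T y = x^T (A^*) y, i.e. x^T A^T y = x^T (A^*) y. Since this holds for all x, y, we must have A^* = A^T. Therefore
A^* =
[[2, 1],
 [2, -3],
 [1, 3]].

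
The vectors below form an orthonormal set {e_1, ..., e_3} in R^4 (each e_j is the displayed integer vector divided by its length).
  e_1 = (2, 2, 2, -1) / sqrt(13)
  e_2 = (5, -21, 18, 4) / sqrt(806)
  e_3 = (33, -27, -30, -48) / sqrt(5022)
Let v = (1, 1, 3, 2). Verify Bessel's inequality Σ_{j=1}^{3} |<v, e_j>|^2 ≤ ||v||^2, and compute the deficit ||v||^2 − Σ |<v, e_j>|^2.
Σ |<v, e_j>|^2 = 14; ||v||^2 = 15; deficit = 1

Write each e_j = u_j / sqrt(<u_j, u_j>) where u_j is the displayed integer vector. Then <v, e_j> = <v, u_j> / sqrt(<u_j, u_j>), so |<v, e_j>|^2 = <v, u_j>^2 / <u_j, u_j>.
Coefficients: <v, e_1> = 8/sqrt(13), <v, e_2> = 46/sqrt(806), <v, e_3> = -180/sqrt(5022).
Square and sum: Σ |<v, e_j>|^2 = 14.
Compute ||v||^2 = v·v = 15.
Deficit = 15 − 14 = 1 ≥ 0, confirming Bessel's inequality. (The deficit equals ||v − Σ <v,e_j> e_j||^2, the squared distance from v to span{e_j}.)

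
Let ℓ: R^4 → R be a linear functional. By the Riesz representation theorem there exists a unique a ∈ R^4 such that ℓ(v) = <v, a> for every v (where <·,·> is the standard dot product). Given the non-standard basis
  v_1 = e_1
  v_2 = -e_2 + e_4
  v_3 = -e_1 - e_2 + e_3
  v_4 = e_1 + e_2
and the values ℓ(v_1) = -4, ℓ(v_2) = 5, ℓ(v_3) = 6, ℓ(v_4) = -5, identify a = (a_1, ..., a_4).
a = (-4, -1, 1, 4)

Write a = (a_1, ..., a_4) in the standard basis. For each basis vector v_i, ℓ(v_i) = <v_i, a> is a linear equation in the a_j's. Collect the n equations into a matrix system V a = ℓ, where row i of V is v_i (expressed in the standard basis). Since V is invertible (lower-triangular with 1s on the diagonal, up to permutation), solve by back-substitution:
  V =
[[1, 0, 0, 0],
 [0, -1, 0, 1],
 [-1, -1, 1, 0],
 [1, 1, 0, 0]]
  V a = (-4, 5, 6, -5)
Solving gives a = (-4, -1, 1, 4).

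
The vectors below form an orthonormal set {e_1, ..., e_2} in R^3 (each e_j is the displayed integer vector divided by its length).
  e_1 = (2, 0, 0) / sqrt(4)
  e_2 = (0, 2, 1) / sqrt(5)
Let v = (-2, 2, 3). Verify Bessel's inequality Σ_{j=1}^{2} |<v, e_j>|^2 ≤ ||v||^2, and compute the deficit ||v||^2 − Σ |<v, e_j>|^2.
Σ |<v, e_j>|^2 = 69/5; ||v||^2 = 17; deficit = 16/5

Write each e_j = u_j / sqrt(<u_j, u_j>) where u_j is the displayed integer vector. Then <v, e_j> = <v, u_j> / sqrt(<u_j, u_j>), so |<v, e_j>|^2 = <v, u_j>^2 / <u_j, u_j>.
Coefficients: <v, e_1> = -4/sqrt(4), <v, e_2> = 7/sqrt(5).
Square and sum: Σ |<v, e_j>|^2 = 69/5.
Compute ||v||^2 = v·v = 17.
Deficit = 17 − 69/5 = 16/5 ≥ 0, confirming Bessel's inequality. (The deficit equals ||v − Σ <v,e_j> e_j||^2, the squared distance from v to span{e_j}.)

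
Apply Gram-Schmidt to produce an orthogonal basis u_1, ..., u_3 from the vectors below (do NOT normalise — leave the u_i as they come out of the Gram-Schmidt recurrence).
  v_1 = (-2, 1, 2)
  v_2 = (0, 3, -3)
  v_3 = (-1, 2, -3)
Orthogonal basis:
  u_1 = (-2, 1, 2)
  u_2 = (-2/3, 10/3, -7/3)
  u_3 = (-15/17, -10/17, -10/17)

Apply the Gram-Schmidt recurrence
  u_1 = v_1
  u_i = v_i − Σ_{j<i} ((v_i · u_j) / (u_j · u_j)) · u_j.

Step by step this gives:
  u_1 = (-2, 1, 2)
  u_2 = (-2/3, 10/3, -7/3)
  u_3 = (-15/17, -10/17, -10/17)

Orthogonality check:
  u_2 · u_1 = 0 (should be 0)
  u_3 · u_1 = 0 (should be 0)
  u_3 · u_2 = 0 (should be 0)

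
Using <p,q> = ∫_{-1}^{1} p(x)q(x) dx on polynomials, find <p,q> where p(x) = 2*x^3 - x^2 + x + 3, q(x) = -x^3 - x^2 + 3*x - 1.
<p,q> = -368/105

Expand the product: p(x)·q(x) = -2*x^6 - x^5 + 6*x^4 - 9*x^3 + x^2 + 8*x - 3.
∫_{-1}^{1} of each monomial x^k gives [2/(k+1) if k even, 0 if k odd]. Integrating term-by-term (or equivalently evaluating the antiderivative F(x) = -2*x^7/7 - x^6/6 + 6*x^5/5 - 9*x^4/4 + x^3/3 + 4*x^2 - 3*x at the endpoints):
  F(1) − F(−1) = -71/420 − (467/140) = -368/105.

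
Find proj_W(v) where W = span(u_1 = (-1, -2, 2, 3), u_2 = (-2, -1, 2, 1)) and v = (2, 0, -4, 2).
proj_W(v) = (202/59, -4/59, -132/59, 74/59)

Set up U = [u_1 | ... | u_2] ∈ R^(4×2). The projector onto W = col(U) is P = U (U^T U)^(-1) U^T.
Compute U^T U =
  [18, 11]
  [11, 10],
and U^T v = (-4, -10).
Solve U^T U · c = U^T v for the coefficients: c = (70/59, -136/59). The projection is proj_W(v) = U c.
Check: (v - proj_W(v)) · u_1 = 0  (should be 0).
Check: (v - proj_W(v)) · u_2 = 0  (should be 0).
Result: proj_W(v) = (202/59, -4/59, -132/59, 74/59).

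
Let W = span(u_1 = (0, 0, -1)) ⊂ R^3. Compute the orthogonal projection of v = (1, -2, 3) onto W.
proj_W(v) = (0, 0, 3)

Set up U = [u_1 | ... | u_1] ∈ R^(3×1). The projector onto W = col(U) is P = U (U^T U)^(-1) U^T.
Compute U^T U =
  [1],
and U^T v = (-3).
Solve U^T U · c = U^T v for the coefficients: c = (-3). The projection is proj_W(v) = U c.
Check: (v - proj_W(v)) · u_1 = 0  (should be 0).
Result: proj_W(v) = (0, 0, 3).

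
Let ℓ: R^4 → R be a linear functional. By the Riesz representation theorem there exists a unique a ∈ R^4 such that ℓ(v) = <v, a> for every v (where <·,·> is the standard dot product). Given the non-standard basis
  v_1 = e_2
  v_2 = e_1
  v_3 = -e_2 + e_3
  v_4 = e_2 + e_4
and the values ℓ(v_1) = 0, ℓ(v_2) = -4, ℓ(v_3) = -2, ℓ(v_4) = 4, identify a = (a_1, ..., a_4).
a = (-4, 0, -2, 4)

Write a = (a_1, ..., a_4) in the standard basis. For each basis vector v_i, ℓ(v_i) = <v_i, a> is a linear equation in the a_j's. Collect the n equations into a matrix system V a = ℓ, where row i of V is v_i (expressed in the standard basis). Since V is invertible (lower-triangular with 1s on the diagonal, up to permutation), solve by back-substitution:
  V =
[[0, 1, 0, 0],
 [1, 0, 0, 0],
 [0, -1, 1, 0],
 [0, 1, 0, 1]]
  V a = (0, -4, -2, 4)
Solving gives a = (-4, 0, -2, 4).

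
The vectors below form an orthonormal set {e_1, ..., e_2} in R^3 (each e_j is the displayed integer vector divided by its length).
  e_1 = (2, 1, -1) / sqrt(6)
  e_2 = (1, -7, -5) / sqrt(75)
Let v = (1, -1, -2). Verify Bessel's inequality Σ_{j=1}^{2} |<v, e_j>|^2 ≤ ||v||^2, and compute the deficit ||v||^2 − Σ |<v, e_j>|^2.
Σ |<v, e_j>|^2 = 291/50; ||v||^2 = 6; deficit = 9/50

Write each e_j = u_j / sqrt(<u_j, u_j>) where u_j is the displayed integer vector. Then <v, e_j> = <v, u_j> / sqrt(<u_j, u_j>), so |<v, e_j>|^2 = <v, u_j>^2 / <u_j, u_j>.
Coefficients: <v, e_1> = 3/sqrt(6), <v, e_2> = 18/sqrt(75).
Square and sum: Σ |<v, e_j>|^2 = 291/50.
Compute ||v||^2 = v·v = 6.
Deficit = 6 − 291/50 = 9/50 ≥ 0, confirming Bessel's inequality. (The deficit equals ||v − Σ <v,e_j> e_j||^2, the squared distance from v to span{e_j}.)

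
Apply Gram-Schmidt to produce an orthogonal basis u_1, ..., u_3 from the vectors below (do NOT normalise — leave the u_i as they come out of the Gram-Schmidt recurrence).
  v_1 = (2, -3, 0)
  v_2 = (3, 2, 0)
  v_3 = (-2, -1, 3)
Orthogonal basis:
  u_1 = (2, -3, 0)
  u_2 = (3, 2, 0)
  u_3 = (0, 0, 3)

Apply the Gram-Schmidt recurrence
  u_1 = v_1
  u_i = v_i − Σ_{j<i} ((v_i · u_j) / (u_j · u_j)) · u_j.

Step by step this gives:
  u_1 = (2, -3, 0)
  u_2 = (3, 2, 0)
  u_3 = (0, 0, 3)

Orthogonality check:
  u_2 · u_1 = 0 (should be 0)
  u_3 · u_1 = 0 (should be 0)
  u_3 · u_2 = 0 (should be 0)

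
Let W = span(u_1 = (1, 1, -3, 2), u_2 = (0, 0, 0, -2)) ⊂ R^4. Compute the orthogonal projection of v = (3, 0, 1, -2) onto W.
proj_W(v) = (0, 0, 0, -2)

Set up U = [u_1 | ... | u_2] ∈ R^(4×2). The projector onto W = col(U) is P = U (U^T U)^(-1) U^T.
Compute U^T U =
  [15, -4]
  [-4, 4],
and U^T v = (-4, 4).
Solve U^T U · c = U^T v for the coefficients: c = (0, 1). The projection is proj_W(v) = U c.
Check: (v - proj_W(v)) · u_1 = 0  (should be 0).
Check: (v - proj_W(v)) · u_2 = 0  (should be 0).
Result: proj_W(v) = (0, 0, 0, -2).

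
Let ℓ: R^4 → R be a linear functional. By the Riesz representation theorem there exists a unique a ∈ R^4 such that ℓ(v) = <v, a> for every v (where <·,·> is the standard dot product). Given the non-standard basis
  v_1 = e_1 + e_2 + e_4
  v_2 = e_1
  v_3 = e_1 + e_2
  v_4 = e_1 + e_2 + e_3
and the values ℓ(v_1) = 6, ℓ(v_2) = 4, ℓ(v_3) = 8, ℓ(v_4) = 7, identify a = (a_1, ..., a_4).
a = (4, 4, -1, -2)

Write a = (a_1, ..., a_4) in the standard basis. For each basis vector v_i, ℓ(v_i) = <v_i, a> is a linear equation in the a_j's. Collect the n equations into a matrix system V a = ℓ, where row i of V is v_i (expressed in the standard basis). Since V is invertible (lower-triangular with 1s on the diagonal, up to permutation), solve by back-substitution:
  V =
[[1, 1, 0, 1],
 [1, 0, 0, 0],
 [1, 1, 0, 0],
 [1, 1, 1, 0]]
  V a = (6, 4, 8, 7)
Solving gives a = (4, 4, -1, -2).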